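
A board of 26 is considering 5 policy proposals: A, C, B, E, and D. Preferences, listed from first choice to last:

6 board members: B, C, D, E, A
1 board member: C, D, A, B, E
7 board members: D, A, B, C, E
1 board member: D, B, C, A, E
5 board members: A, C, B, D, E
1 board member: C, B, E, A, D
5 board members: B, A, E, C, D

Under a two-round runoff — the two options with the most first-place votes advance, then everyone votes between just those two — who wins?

Round 1 first-place votes: A 5, C 2, B 11, E 0, D 8.
B and D advance.
Runoff: B is preferred to D by 17 voters; D by 9.
B wins the runoff.

B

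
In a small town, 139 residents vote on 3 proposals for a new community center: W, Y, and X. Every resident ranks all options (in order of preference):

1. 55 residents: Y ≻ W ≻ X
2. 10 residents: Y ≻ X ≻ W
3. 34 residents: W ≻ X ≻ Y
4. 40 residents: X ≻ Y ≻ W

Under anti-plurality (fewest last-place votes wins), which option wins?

Y

Last-place votes: W 50, Y 34, X 55.
Y is ranked last by the fewest voters, so Y wins.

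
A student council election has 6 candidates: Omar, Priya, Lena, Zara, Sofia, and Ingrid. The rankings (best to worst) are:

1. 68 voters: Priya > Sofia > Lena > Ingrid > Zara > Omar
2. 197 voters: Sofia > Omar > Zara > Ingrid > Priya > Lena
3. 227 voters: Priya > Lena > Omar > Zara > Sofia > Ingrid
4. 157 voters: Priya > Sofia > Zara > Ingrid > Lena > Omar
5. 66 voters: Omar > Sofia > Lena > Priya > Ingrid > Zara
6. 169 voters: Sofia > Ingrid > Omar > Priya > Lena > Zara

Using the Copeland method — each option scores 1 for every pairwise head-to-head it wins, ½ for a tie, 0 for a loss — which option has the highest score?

Priya

Omar: beats Zara and Ingrid; loses to Priya, Lena, and Sofia → score 2.
Priya: beats Omar, Lena, Zara, Sofia, and Ingrid → score 5.
Lena: beats Omar and Zara; loses to Priya, Sofia, and Ingrid → score 2.
Zara: beats Ingrid; loses to Omar, Priya, Lena, and Sofia → score 1.
Sofia: beats Omar, Lena, Zara, and Ingrid; loses to Priya → score 4.
Ingrid: beats Lena; loses to Omar, Priya, Zara, and Sofia → score 1.
Priya has the best pairwise record.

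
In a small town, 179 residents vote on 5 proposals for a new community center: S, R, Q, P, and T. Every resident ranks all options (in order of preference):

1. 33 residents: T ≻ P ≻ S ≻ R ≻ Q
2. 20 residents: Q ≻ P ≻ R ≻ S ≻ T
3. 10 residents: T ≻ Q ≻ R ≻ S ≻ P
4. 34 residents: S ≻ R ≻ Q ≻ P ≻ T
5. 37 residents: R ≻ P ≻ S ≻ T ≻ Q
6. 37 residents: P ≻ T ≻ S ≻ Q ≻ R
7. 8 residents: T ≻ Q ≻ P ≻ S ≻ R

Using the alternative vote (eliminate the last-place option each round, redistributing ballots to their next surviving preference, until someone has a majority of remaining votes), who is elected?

P

Round 1: S 34, R 37, Q 20, P 37, T 51. Eliminate Q.
Round 2: S 34, R 37, P 57, T 51. Eliminate S.
Round 3: R 71, P 57, T 51. Eliminate T.
Round 4: R 81, P 98. P has a majority.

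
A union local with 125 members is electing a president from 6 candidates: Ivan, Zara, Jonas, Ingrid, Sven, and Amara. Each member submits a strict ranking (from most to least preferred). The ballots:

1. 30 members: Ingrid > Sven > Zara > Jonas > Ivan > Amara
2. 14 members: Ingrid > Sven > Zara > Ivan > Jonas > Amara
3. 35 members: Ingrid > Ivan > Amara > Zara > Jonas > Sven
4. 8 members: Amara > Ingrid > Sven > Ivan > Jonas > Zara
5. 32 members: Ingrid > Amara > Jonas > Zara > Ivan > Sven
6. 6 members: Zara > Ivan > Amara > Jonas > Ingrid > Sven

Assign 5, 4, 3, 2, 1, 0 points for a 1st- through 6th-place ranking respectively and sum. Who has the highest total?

Ivan: 30·1 + 14·2 + 35·4 + 8·2 + 32·1 + 6·4 = 270
Zara: 30·3 + 14·3 + 35·2 + 8·0 + 32·2 + 6·5 = 296
Jonas: 30·2 + 14·1 + 35·1 + 8·1 + 32·3 + 6·2 = 225
Ingrid: 30·5 + 14·5 + 35·5 + 8·4 + 32·5 + 6·1 = 593
Sven: 30·4 + 14·4 + 35·0 + 8·3 + 32·0 + 6·0 = 200
Amara: 30·0 + 14·0 + 35·3 + 8·5 + 32·4 + 6·3 = 291
Ingrid has the highest Borda score (593).

Ingrid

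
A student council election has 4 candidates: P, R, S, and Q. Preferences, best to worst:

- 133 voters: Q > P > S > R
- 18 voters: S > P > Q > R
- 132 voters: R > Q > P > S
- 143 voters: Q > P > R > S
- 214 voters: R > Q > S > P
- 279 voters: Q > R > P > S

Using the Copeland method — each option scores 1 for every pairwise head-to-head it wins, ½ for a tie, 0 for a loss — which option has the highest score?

P: beats S; loses to R and Q → score 1.
R: beats P and S; loses to Q → score 2.
S: loses to P, R, and Q → score 0.
Q: beats P, R, and S → score 3.
Q has the best pairwise record.

Q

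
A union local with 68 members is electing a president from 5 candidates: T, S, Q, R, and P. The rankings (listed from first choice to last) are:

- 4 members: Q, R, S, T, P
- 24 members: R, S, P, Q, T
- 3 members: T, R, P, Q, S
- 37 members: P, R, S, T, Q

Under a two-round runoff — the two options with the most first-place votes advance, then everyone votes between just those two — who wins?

P

Round 1 first-place votes: T 3, S 0, Q 4, R 24, P 37.
P and R advance.
Runoff: P is preferred to R by 37 voters; R by 31.
P wins the runoff.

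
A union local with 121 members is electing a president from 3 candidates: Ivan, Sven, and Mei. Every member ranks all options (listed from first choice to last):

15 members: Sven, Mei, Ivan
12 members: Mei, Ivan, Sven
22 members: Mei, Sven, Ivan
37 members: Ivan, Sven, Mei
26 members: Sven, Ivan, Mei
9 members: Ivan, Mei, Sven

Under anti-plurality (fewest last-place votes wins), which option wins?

Sven

Last-place votes: Ivan 37, Sven 21, Mei 63.
Sven is ranked last by the fewest voters, so Sven wins.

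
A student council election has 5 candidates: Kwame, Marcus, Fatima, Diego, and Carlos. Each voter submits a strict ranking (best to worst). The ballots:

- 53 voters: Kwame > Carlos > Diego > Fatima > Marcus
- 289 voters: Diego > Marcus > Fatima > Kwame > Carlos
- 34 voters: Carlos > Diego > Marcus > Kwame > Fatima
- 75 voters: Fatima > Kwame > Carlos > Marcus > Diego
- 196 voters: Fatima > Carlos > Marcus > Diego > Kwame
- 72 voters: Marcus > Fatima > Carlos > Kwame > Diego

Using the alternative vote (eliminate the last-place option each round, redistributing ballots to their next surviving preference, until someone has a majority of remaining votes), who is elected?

Diego

Round 1: Kwame 53, Marcus 72, Fatima 271, Diego 289, Carlos 34. Eliminate Carlos.
Round 2: Kwame 53, Marcus 72, Fatima 271, Diego 323. Eliminate Kwame.
Round 3: Marcus 72, Fatima 271, Diego 376. Diego has a majority.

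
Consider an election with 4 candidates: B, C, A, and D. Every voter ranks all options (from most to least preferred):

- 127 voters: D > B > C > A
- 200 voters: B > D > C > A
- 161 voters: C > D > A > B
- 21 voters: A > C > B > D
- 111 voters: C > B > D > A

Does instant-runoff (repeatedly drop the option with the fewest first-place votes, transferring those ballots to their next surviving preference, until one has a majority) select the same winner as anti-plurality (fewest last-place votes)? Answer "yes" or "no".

no

Instant-runoff — R1 B 200, C 272, A 21, D 127 (A out); R2 B 200, C 293, D 127 (D out); R3 B 327, C 293 (B winner). Winner: B.
Anti-plurality — last-place votes: B 161, C 0, A 438, D 21. Winner: C.
The two methods disagree.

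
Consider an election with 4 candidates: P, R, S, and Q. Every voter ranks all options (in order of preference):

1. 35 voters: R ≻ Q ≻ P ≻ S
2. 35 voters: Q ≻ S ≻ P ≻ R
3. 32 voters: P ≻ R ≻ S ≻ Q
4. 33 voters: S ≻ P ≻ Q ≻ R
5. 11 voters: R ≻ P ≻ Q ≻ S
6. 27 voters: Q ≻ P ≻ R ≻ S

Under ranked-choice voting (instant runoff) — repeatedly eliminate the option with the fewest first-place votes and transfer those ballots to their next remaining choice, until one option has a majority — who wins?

Q

Round 1: P 32, R 46, S 33, Q 62. Eliminate P.
Round 2: R 78, S 33, Q 62. Eliminate S.
Round 3: R 78, Q 95. Q has a majority.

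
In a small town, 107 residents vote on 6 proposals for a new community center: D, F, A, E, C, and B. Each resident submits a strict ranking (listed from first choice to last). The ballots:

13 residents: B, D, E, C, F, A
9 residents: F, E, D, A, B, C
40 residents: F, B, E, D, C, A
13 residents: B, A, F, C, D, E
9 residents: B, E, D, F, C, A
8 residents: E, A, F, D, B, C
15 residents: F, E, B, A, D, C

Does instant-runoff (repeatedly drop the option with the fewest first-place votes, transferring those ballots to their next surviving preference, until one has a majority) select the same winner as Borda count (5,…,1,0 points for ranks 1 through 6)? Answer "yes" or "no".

Instant-runoff — R1 D 0, F 64, A 0, E 8, C 0, B 35 (F winner). Winner: F.
Borda — scores: D 230, F 414, A 132, E 331, C 101, B 397. Winner: F.
The two methods agree.

yes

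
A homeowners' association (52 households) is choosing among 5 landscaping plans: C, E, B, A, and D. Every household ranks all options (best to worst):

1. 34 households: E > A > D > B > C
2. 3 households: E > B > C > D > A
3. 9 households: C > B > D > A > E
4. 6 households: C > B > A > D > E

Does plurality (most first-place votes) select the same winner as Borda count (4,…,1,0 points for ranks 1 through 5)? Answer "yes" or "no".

Plurality — first-place votes: C 15, E 37, B 0, A 0, D 0. Winner: E.
Borda — scores: C 66, E 148, B 88, A 123, D 95. Winner: E.
The two methods agree.

yes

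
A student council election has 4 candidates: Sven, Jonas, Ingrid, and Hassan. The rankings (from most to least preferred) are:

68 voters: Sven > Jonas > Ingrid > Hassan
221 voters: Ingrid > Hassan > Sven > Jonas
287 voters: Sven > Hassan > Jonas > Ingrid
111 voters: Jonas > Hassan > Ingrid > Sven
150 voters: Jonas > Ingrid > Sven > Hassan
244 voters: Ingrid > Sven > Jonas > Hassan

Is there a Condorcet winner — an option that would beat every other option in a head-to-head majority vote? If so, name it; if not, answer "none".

Checking pairwise contests:
Ingrid beats Sven 726–355.
Sven beats Jonas 820–261.
Jonas beats Ingrid 616–465.
Sven beats Hassan 749–332.
Every option loses at least one head-to-head, so there is no Condorcet winner.

none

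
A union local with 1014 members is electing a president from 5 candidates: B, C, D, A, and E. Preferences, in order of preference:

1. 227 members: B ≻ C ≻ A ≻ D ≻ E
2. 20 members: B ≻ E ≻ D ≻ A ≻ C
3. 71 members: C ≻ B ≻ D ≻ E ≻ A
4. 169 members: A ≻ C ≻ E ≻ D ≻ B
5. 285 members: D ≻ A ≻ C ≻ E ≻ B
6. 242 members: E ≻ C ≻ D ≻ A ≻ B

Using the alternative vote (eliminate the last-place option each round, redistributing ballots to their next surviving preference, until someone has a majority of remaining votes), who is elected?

E

Round 1: B 247, C 71, D 285, A 169, E 242. Eliminate C.
Round 2: B 318, D 285, A 169, E 242. Eliminate A.
Round 3: B 318, D 285, E 411. Eliminate D.
Round 4: B 318, E 696. E has a majority.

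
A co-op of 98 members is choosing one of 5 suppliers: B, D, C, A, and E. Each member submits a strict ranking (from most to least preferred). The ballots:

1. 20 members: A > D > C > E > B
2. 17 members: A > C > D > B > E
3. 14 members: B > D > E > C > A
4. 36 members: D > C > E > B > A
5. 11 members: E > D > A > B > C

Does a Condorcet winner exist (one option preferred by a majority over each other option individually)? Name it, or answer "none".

D

D vs B: 84–14 for D.
D vs C: 81–17 for D.
D vs A: 61–37 for D.
D vs E: 87–11 for D.
D beats every other option head-to-head.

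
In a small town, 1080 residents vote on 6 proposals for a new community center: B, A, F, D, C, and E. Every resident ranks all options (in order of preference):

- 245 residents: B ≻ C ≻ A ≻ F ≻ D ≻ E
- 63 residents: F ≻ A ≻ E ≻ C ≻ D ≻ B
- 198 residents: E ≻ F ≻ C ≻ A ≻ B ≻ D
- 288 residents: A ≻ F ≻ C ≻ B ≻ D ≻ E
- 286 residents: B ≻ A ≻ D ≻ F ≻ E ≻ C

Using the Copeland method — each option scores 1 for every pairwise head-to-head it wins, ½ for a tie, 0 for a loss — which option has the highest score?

A

B: beats D and E; loses to A, F, and C → score 2.
A: beats B, F, D, C, and E → score 5.
F: beats B, D, C, and E; loses to A → score 4.
D: beats E; loses to B, A, F, and C → score 1.
C: beats B and D; loses to A, F, and E → score 2.
E: beats C; loses to B, A, F, and D → score 1.
A has the best pairwise record.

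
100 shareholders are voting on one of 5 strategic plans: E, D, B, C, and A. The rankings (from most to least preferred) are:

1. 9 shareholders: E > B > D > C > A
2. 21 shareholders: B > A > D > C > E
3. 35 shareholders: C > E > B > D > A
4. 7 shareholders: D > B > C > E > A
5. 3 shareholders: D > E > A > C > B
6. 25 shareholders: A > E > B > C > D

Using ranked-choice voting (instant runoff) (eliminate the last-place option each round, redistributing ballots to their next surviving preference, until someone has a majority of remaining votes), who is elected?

B

Round 1: E 9, D 10, B 21, C 35, A 25. Eliminate E.
Round 2: D 10, B 30, C 35, A 25. Eliminate D.
Round 3: B 37, C 35, A 28. Eliminate A.
Round 4: B 62, C 38. B has a majority.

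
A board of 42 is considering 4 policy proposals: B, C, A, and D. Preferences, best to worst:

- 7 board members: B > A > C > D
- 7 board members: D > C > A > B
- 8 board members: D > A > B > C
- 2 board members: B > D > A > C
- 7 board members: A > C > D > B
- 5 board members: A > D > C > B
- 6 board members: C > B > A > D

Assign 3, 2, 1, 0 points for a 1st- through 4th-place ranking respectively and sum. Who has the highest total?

B: 7·3 + 7·0 + 8·1 + 2·3 + 7·0 + 5·0 + 6·2 = 47
C: 7·1 + 7·2 + 8·0 + 2·0 + 7·2 + 5·1 + 6·3 = 58
A: 7·2 + 7·1 + 8·2 + 2·1 + 7·3 + 5·3 + 6·1 = 81
D: 7·0 + 7·3 + 8·3 + 2·2 + 7·1 + 5·2 + 6·0 = 66
A has the highest Borda score (81).

A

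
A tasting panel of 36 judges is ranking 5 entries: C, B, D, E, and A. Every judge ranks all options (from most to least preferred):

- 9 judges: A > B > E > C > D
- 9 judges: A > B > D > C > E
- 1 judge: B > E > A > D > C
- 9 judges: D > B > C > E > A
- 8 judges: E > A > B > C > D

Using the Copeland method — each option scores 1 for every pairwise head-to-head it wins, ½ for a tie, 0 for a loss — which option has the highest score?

C: ties E; loses to B, D, and A → score 0.5.
B: beats C, D, and E; loses to A → score 3.
D: beats C; ties E; loses to B and A → score 1.5.
E: ties C, D, and A; loses to B → score 1.5.
A: beats C, B, and D; ties E → score 3.5.
A has the best pairwise record.

A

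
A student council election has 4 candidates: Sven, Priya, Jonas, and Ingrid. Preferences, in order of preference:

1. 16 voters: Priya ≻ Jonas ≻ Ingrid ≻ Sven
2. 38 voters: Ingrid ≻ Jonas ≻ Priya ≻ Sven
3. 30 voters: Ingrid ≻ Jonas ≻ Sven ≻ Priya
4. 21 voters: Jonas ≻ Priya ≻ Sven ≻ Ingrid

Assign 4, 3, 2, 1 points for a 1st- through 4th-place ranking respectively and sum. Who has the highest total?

Jonas

Sven: 16·1 + 38·1 + 30·2 + 21·2 = 156
Priya: 16·4 + 38·2 + 30·1 + 21·3 = 233
Jonas: 16·3 + 38·3 + 30·3 + 21·4 = 336
Ingrid: 16·2 + 38·4 + 30·4 + 21·1 = 325
Jonas has the highest Borda score (336).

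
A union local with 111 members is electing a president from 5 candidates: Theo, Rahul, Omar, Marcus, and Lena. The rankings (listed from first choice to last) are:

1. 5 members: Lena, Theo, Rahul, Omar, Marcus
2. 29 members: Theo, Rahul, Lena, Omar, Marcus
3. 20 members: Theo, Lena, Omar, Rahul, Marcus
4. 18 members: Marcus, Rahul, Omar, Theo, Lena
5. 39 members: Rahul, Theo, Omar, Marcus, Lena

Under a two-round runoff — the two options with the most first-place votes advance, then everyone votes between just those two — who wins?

Round 1 first-place votes: Theo 49, Rahul 39, Omar 0, Marcus 18, Lena 5.
Theo and Rahul advance.
Runoff: Theo is preferred to Rahul by 54 voters; Rahul by 57.
Rahul wins the runoff.

Rahul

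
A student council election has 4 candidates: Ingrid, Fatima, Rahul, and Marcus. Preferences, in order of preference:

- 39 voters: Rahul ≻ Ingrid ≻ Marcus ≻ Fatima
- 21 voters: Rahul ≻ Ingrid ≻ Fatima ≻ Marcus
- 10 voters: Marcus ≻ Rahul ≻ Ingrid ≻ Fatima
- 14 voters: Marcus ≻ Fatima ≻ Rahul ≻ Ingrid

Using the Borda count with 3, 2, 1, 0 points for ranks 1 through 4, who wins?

Ingrid: 39·2 + 21·2 + 10·1 + 14·0 = 130
Fatima: 39·0 + 21·1 + 10·0 + 14·2 = 49
Rahul: 39·3 + 21·3 + 10·2 + 14·1 = 214
Marcus: 39·1 + 21·0 + 10·3 + 14·3 = 111
Rahul has the highest Borda score (214).

Rahul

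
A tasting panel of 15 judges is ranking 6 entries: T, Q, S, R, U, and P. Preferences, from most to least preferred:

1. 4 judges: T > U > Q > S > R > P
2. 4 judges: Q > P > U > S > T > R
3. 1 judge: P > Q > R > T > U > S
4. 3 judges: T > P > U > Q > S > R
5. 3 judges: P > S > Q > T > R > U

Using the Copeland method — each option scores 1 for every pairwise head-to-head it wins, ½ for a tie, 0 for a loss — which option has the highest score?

T: beats S, R, and U; loses to Q and P → score 3.
Q: beats T, S, R, U, and P → score 5.
S: beats R; loses to T, Q, U, and P → score 1.
R: loses to T, Q, S, U, and P → score 0.
U: beats S and R; loses to T, Q, and P → score 2.
P: beats T, S, R, and U; loses to Q → score 4.
Q has the best pairwise record.

Q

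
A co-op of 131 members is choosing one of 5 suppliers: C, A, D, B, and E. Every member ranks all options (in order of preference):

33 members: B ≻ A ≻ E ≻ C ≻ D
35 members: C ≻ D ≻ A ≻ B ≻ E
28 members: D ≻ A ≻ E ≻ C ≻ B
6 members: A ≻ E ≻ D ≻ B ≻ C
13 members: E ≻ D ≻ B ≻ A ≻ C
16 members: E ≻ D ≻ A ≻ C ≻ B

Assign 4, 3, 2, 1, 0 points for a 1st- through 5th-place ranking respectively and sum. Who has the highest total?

C: 33·1 + 35·4 + 28·1 + 6·0 + 13·0 + 16·1 = 217
A: 33·3 + 35·2 + 28·3 + 6·4 + 13·1 + 16·2 = 322
D: 33·0 + 35·3 + 28·4 + 6·2 + 13·3 + 16·3 = 316
B: 33·4 + 35·1 + 28·0 + 6·1 + 13·2 + 16·0 = 199
E: 33·2 + 35·0 + 28·2 + 6·3 + 13·4 + 16·4 = 256
A has the highest Borda score (322).

A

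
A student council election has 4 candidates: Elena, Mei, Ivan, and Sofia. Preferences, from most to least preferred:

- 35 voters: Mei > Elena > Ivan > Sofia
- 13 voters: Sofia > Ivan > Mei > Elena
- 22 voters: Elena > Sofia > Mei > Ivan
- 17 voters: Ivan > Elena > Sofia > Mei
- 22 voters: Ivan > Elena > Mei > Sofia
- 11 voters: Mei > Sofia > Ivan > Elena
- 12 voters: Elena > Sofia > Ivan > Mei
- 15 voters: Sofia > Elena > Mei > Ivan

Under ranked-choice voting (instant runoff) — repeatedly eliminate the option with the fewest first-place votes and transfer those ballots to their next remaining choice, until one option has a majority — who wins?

Elena

Round 1: Elena 34, Mei 46, Ivan 39, Sofia 28. Eliminate Sofia.
Round 2: Elena 49, Mei 46, Ivan 52. Eliminate Mei.
Round 3: Elena 84, Ivan 63. Elena has a majority.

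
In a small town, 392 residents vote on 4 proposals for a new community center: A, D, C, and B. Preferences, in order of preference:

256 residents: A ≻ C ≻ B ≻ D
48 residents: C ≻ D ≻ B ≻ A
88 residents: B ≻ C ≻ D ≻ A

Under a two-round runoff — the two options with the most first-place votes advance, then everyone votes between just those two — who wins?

A

Round 1 first-place votes: A 256, D 0, C 48, B 88.
A and B advance.
Runoff: A is preferred to B by 256 voters; B by 136.
A wins the runoff.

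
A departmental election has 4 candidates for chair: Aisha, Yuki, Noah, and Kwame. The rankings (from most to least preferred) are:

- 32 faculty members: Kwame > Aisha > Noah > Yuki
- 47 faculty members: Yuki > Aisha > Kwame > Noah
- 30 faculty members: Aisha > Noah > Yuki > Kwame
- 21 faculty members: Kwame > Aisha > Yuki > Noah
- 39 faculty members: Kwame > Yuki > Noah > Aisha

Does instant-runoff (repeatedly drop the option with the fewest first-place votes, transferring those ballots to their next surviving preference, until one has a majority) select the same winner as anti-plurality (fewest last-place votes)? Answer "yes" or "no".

yes

Instant-runoff — R1 Aisha 30, Yuki 47, Noah 0, Kwame 92 (Kwame winner). Winner: Kwame.
Anti-plurality — last-place votes: Aisha 39, Yuki 32, Noah 68, Kwame 30. Winner: Kwame.
The two methods agree.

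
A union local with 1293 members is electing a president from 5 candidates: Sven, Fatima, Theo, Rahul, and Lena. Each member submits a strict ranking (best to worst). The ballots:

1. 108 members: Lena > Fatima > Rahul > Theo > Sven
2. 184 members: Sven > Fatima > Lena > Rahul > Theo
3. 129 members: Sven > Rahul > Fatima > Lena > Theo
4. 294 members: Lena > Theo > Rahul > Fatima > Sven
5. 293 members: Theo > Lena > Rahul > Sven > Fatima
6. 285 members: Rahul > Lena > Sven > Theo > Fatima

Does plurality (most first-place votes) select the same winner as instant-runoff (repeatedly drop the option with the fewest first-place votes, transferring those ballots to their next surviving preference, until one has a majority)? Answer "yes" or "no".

yes

Plurality — first-place votes: Sven 313, Fatima 0, Theo 293, Rahul 285, Lena 402. Winner: Lena.
Instant-runoff — R1 Sven 313, Fatima 0, Theo 293, Rahul 285, Lena 402 (Fatima out); R2 Sven 313, Theo 293, Rahul 285, Lena 402 (Rahul out); R3 Sven 313, Theo 293, Lena 687 (Lena winner). Winner: Lena.
The two methods agree.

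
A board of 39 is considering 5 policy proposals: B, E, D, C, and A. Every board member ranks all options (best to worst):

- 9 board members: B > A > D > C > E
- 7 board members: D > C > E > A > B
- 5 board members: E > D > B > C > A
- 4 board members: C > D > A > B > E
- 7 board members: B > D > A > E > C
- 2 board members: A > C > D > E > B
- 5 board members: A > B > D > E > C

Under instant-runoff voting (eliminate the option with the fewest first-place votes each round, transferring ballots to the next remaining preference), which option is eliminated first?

C

Round 1: B 16, E 5, D 7, C 4, A 7. Eliminate C.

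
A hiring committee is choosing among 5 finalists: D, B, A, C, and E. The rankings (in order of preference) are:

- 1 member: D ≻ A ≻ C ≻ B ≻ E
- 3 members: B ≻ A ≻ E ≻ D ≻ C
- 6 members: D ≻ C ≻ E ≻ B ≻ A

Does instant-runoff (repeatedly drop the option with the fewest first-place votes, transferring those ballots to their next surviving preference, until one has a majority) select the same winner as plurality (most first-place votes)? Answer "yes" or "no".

Instant-runoff — R1 D 7, B 3, A 0, C 0, E 0 (D winner). Winner: D.
Plurality — first-place votes: D 7, B 3, A 0, C 0, E 0. Winner: D.
The two methods agree.

yes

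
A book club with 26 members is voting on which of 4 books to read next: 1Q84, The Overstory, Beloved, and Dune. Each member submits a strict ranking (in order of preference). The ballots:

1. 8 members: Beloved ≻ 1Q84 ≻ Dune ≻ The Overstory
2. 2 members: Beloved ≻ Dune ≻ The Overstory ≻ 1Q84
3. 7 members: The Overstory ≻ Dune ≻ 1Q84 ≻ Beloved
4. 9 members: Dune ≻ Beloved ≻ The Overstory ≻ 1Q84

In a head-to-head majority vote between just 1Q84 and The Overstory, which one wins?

Voters preferring 1Q84 to The Overstory: 8; preferring The Overstory to 1Q84: 18.
The Overstory wins the head-to-head.

The Overstory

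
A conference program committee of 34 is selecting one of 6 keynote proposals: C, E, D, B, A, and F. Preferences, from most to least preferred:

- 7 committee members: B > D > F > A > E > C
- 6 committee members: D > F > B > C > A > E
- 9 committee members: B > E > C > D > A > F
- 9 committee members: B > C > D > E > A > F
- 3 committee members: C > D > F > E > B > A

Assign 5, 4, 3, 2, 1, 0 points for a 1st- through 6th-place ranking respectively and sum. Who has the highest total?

B

C: 7·0 + 6·2 + 9·3 + 9·4 + 3·5 = 90
E: 7·1 + 6·0 + 9·4 + 9·2 + 3·2 = 67
D: 7·4 + 6·5 + 9·2 + 9·3 + 3·4 = 115
B: 7·5 + 6·3 + 9·5 + 9·5 + 3·1 = 146
A: 7·2 + 6·1 + 9·1 + 9·1 + 3·0 = 38
F: 7·3 + 6·4 + 9·0 + 9·0 + 3·3 = 54
B has the highest Borda score (146).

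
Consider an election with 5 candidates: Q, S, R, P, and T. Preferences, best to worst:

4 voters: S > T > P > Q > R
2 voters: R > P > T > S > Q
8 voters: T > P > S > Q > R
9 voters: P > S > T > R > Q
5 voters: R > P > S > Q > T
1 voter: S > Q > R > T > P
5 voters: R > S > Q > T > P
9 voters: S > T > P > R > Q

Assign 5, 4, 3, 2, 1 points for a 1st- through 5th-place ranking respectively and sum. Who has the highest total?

S

Q: 4·2 + 2·1 + 8·2 + 9·1 + 5·2 + 1·4 + 5·3 + 9·1 = 73
S: 4·5 + 2·2 + 8·3 + 9·4 + 5·3 + 1·5 + 5·4 + 9·5 = 169
R: 4·1 + 2·5 + 8·1 + 9·2 + 5·5 + 1·3 + 5·5 + 9·2 = 111
P: 4·3 + 2·4 + 8·4 + 9·5 + 5·4 + 1·1 + 5·1 + 9·3 = 150
T: 4·4 + 2·3 + 8·5 + 9·3 + 5·1 + 1·2 + 5·2 + 9·4 = 142
S has the highest Borda score (169).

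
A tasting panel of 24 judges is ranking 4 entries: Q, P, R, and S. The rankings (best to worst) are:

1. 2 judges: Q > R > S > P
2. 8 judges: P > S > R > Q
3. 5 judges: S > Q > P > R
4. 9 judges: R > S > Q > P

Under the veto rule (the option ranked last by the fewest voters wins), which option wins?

S

Last-place votes: Q 8, P 11, R 5, S 0.
S is ranked last by the fewest voters, so S wins.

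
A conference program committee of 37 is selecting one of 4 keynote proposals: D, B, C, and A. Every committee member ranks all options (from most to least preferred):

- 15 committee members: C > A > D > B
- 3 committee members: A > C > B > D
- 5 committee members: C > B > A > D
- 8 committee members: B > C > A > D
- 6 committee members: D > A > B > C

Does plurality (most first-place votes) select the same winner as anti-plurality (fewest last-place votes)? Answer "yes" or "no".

Plurality — first-place votes: D 6, B 8, C 20, A 3. Winner: C.
Anti-plurality — last-place votes: D 16, B 15, C 6, A 0. Winner: A.
The two methods disagree.

no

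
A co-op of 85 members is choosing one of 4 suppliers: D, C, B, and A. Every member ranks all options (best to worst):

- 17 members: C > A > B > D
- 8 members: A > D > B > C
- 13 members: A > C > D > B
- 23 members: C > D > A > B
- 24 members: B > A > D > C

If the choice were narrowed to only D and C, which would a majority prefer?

C

Voters preferring D to C: 32; preferring C to D: 53.
C wins the head-to-head.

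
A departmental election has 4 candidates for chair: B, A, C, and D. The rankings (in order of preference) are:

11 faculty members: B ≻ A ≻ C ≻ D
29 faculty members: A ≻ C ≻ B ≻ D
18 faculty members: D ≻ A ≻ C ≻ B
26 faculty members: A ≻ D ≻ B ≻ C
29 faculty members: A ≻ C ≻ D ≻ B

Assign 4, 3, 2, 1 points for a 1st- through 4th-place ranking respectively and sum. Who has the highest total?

A

B: 11·4 + 29·2 + 18·1 + 26·2 + 29·1 = 201
A: 11·3 + 29·4 + 18·3 + 26·4 + 29·4 = 423
C: 11·2 + 29·3 + 18·2 + 26·1 + 29·3 = 258
D: 11·1 + 29·1 + 18·4 + 26·3 + 29·2 = 248
A has the highest Borda score (423).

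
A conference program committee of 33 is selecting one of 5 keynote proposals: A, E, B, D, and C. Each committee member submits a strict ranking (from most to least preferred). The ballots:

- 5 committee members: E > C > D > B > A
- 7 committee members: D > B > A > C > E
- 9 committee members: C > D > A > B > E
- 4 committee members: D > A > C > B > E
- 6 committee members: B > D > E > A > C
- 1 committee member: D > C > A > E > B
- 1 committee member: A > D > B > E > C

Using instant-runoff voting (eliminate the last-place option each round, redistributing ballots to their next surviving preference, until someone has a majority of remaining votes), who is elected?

D

Round 1: A 1, E 5, B 6, D 12, C 9. Eliminate A.
Round 2: E 5, B 6, D 13, C 9. Eliminate E.
Round 3: B 6, D 13, C 14. Eliminate B.
Round 4: D 19, C 14. D has a majority.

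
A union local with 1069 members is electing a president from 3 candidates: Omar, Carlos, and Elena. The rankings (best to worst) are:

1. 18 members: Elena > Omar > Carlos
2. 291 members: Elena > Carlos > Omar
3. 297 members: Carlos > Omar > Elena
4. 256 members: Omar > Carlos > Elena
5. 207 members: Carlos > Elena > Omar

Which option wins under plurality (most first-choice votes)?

First-place votes: Omar 256, Carlos 504, Elena 309.
Carlos has the most first-place votes.

Carlos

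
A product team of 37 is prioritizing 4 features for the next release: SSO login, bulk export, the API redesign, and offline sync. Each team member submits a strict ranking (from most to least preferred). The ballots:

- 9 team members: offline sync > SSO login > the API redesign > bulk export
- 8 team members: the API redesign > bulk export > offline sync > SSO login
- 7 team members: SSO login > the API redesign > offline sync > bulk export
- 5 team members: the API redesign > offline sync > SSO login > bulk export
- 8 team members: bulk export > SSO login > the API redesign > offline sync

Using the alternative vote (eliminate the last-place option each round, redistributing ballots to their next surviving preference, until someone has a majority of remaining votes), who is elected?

the API redesign

Round 1: SSO login 7, bulk export 8, the API redesign 13, offline sync 9. Eliminate SSO login.
Round 2: bulk export 8, the API redesign 20, offline sync 9. The API redesign has a majority.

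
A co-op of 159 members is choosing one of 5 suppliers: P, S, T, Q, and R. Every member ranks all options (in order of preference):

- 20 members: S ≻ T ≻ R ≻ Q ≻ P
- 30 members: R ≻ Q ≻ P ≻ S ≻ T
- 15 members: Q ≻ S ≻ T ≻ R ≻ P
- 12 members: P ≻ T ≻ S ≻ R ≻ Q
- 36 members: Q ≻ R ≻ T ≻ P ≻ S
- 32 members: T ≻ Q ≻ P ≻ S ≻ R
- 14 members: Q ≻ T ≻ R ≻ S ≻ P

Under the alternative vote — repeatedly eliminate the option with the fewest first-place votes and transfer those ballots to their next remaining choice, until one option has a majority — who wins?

Round 1: P 12, S 20, T 32, Q 65, R 30. Eliminate P.
Round 2: S 20, T 44, Q 65, R 30. Eliminate S.
Round 3: T 64, Q 65, R 30. Eliminate R.
Round 4: T 64, Q 95. Q has a majority.

Q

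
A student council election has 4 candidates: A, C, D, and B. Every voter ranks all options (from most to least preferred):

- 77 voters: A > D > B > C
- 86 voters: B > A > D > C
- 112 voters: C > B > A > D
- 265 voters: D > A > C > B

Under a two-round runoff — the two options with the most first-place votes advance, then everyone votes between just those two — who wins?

Round 1 first-place votes: A 77, C 112, D 265, B 86.
D and C advance.
Runoff: D is preferred to C by 428 voters; C by 112.
D wins the runoff.

D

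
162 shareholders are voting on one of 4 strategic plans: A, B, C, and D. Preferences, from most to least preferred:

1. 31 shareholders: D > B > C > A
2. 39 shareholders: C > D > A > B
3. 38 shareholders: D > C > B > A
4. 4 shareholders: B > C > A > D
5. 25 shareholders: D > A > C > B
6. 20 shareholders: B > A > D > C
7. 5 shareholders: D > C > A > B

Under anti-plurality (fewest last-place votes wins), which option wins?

D

Last-place votes: A 69, B 69, C 20, D 4.
D is ranked last by the fewest voters, so D wins.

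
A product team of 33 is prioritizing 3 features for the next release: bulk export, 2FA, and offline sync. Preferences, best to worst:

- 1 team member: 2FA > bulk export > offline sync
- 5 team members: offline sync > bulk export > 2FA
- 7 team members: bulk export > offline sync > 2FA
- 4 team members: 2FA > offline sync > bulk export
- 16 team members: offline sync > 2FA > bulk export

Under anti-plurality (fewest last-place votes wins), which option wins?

offline sync

Last-place votes: bulk export 20, 2FA 12, offline sync 1.
offline sync is ranked last by the fewest voters, so offline sync wins.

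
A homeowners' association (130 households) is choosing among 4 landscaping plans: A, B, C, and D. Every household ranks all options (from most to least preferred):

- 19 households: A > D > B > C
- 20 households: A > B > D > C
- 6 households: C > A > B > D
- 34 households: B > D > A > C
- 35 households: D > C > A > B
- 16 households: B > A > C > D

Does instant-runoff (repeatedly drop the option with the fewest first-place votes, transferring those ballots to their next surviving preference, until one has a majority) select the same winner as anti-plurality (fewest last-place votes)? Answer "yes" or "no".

Instant-runoff — R1 A 39, B 50, C 6, D 35 (C out); R2 A 45, B 50, D 35 (D out); R3 A 80, B 50 (A winner). Winner: A.
Anti-plurality — last-place votes: A 0, B 35, C 73, D 22. Winner: A.
The two methods agree.

yes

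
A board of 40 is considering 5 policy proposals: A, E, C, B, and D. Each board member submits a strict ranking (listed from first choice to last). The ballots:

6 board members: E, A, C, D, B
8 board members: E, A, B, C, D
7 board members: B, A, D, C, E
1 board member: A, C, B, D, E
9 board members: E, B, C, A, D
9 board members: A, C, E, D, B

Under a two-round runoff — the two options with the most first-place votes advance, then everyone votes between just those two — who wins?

Round 1 first-place votes: A 10, E 23, C 0, B 7, D 0.
E and A advance.
Runoff: E is preferred to A by 23 voters; A by 17.
E wins the runoff.

E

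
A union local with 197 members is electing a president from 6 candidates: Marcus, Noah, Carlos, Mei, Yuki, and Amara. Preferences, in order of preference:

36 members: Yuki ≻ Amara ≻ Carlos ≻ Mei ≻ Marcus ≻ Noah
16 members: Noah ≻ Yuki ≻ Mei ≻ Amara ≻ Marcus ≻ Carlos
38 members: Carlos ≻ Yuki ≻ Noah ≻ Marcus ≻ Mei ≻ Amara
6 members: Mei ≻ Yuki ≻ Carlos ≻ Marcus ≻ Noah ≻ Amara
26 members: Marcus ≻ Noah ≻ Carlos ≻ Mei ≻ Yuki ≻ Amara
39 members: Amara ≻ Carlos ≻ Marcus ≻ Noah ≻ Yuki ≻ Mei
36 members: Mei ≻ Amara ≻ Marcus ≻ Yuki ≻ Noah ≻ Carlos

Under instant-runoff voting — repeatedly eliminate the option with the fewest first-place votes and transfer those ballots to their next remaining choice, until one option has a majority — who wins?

Carlos

Round 1: Marcus 26, Noah 16, Carlos 38, Mei 42, Yuki 36, Amara 39. Eliminate Noah.
Round 2: Marcus 26, Carlos 38, Mei 42, Yuki 52, Amara 39. Eliminate Marcus.
Round 3: Carlos 64, Mei 42, Yuki 52, Amara 39. Eliminate Amara.
Round 4: Carlos 103, Mei 42, Yuki 52. Carlos has a majority.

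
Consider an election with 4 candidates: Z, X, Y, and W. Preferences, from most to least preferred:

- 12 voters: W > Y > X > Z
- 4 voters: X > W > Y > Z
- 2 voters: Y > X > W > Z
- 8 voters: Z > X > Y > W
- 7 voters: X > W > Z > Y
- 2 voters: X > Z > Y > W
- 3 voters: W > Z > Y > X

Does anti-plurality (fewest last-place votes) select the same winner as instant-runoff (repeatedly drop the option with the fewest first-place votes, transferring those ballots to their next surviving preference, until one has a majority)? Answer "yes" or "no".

yes

Anti-plurality — last-place votes: Z 18, X 3, Y 7, W 10. Winner: X.
Instant-runoff — R1 Z 8, X 13, Y 2, W 15 (Y out); R2 Z 8, X 15, W 15 (Z out); R3 X 23, W 15 (X winner). Winner: X.
The two methods agree.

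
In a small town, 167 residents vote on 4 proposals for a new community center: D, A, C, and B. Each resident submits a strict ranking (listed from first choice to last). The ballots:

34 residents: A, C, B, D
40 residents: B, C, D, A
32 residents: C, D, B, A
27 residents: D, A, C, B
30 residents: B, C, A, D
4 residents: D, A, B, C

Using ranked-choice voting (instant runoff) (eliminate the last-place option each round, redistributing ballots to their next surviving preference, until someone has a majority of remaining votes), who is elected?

B

Round 1: D 31, A 34, C 32, B 70. Eliminate D.
Round 2: A 65, C 32, B 70. Eliminate C.
Round 3: A 65, B 102. B has a majority.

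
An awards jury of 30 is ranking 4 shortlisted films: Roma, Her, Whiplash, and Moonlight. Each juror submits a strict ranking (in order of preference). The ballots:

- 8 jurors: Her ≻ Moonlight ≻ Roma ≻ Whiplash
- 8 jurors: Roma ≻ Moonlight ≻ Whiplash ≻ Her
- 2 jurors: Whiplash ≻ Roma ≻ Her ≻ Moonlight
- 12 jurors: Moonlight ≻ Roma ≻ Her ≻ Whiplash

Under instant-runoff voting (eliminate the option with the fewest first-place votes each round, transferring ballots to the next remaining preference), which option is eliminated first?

Round 1: Roma 8, Her 8, Whiplash 2, Moonlight 12. Eliminate Whiplash.

Whiplash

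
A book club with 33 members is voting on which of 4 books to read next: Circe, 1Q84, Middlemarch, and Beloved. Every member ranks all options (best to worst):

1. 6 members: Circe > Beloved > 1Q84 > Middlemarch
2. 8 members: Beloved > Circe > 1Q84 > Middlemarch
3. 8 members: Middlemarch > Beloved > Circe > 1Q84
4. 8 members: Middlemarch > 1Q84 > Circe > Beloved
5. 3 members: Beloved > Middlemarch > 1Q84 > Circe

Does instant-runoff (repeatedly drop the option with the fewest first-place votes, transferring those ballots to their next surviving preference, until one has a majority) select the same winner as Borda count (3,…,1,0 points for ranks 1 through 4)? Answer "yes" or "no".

Instant-runoff — R1 Circe 6, 1Q84 0, Middlemarch 16, Beloved 11 (1Q84 out); R2 Circe 6, Middlemarch 16, Beloved 11 (Circe out); R3 Middlemarch 16, Beloved 17 (Beloved winner). Winner: Beloved.
Borda — scores: Circe 50, 1Q84 33, Middlemarch 54, Beloved 61. Winner: Beloved.
The two methods agree.

yes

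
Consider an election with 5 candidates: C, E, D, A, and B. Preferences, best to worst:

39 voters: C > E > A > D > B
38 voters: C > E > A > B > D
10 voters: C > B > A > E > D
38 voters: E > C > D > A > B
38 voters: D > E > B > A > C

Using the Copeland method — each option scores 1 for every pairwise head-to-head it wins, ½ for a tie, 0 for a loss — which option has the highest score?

C: beats E, D, A, and B → score 4.
E: beats D, A, and B; loses to C → score 3.
D: beats B; loses to C, E, and A → score 1.
A: beats D and B; loses to C and E → score 2.
B: loses to C, E, D, and A → score 0.
C has the best pairwise record.

C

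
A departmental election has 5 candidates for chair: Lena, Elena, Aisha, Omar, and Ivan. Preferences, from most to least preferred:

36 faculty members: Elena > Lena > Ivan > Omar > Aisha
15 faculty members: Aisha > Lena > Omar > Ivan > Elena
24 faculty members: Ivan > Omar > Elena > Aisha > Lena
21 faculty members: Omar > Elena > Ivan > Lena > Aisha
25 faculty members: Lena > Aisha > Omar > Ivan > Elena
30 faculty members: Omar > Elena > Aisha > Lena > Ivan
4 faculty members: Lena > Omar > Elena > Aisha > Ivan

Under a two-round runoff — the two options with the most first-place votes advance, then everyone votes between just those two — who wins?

Round 1 first-place votes: Lena 29, Elena 36, Aisha 15, Omar 51, Ivan 24.
Omar and Elena advance.
Runoff: Omar is preferred to Elena by 119 voters; Elena by 36.
Omar wins the runoff.

Omar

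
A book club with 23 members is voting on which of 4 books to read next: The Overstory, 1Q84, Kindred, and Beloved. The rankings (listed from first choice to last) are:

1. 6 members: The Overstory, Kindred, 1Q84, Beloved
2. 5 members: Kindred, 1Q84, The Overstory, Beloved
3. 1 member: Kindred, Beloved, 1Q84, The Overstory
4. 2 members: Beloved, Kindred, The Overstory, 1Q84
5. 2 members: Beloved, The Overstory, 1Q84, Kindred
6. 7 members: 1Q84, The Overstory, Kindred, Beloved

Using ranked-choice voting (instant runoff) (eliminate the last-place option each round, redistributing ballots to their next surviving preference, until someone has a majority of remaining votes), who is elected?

The Overstory

Round 1: The Overstory 6, 1Q84 7, Kindred 6, Beloved 4. Eliminate Beloved.
Round 2: The Overstory 8, 1Q84 7, Kindred 8. Eliminate 1Q84.
Round 3: The Overstory 15, Kindred 8. The Overstory has a majority.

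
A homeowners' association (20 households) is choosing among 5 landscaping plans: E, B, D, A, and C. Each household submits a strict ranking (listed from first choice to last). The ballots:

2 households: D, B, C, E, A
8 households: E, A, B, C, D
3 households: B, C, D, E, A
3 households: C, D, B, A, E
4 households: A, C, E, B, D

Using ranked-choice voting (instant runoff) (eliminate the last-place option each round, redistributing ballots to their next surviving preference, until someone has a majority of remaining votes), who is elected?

Round 1: E 8, B 3, D 2, A 4, C 3. Eliminate D.
Round 2: E 8, B 5, A 4, C 3. Eliminate C.
Round 3: E 8, B 8, A 4. Eliminate A.
Round 4: E 12, B 8. E has a majority.

E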